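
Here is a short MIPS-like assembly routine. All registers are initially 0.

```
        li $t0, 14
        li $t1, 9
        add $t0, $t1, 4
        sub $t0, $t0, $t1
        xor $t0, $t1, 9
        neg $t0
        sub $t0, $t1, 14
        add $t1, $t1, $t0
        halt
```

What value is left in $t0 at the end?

-5

li $t0, 14 → $t0=14
li $t1, 9 → $t1=9
add $t0, $t1, 4 → $t0=9+4=13
sub $t0, $t0, $t1 → $t0=13-9=4
xor $t0, $t1, 9 → $t0=9^9=0
neg $t0 → $t0=-(0)=0
sub $t0, $t1, 14 → $t0=9-14=-5
add $t1, $t1, $t0 → $t1=9+(-5)=4
halt.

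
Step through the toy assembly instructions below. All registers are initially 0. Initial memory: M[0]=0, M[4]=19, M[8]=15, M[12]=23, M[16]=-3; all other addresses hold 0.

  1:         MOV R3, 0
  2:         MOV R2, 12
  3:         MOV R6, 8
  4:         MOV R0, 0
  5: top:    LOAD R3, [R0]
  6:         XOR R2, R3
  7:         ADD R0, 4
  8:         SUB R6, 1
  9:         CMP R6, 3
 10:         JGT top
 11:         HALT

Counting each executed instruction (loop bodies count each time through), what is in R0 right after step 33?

20

R3=0
R2=12
R6=8
R0=0
R3=M[0]=0
R2=12^0=12
R0=0+4=4
R6=8-1=7
CMP R6, 3  (cmp 7,3)
JGT top: taken
R3=M[4]=19
R2=12^19=31
R0=4+4=8
R6=7-1=6
CMP R6, 3  (cmp 6,3)
JGT top: taken
R3=M[8]=15
R2=31^15=16
R0=8+4=12
R6=6-1=5
CMP R6, 3  (cmp 5,3)
JGT top: taken
R3=M[12]=23
R2=16^23=7
R0=12+4=16
R6=5-1=4
CMP R6, 3  (cmp 4,3)
JGT top: taken
R3=M[16]=-3
R2=7^(-3)=-6
R0=16+4=20
R6=4-1=3
CMP R6, 3  (cmp 3,3)
After step 33: R0 = 20.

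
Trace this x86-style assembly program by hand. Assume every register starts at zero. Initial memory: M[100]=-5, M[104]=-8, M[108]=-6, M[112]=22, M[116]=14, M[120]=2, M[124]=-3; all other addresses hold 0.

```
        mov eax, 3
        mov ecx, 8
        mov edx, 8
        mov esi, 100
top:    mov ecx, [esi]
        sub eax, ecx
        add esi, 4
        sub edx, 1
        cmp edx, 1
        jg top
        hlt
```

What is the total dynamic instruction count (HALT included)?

47

after mov eax, 3: eax=3
after mov ecx, 8: ecx=8
after mov edx, 8: edx=8
after mov esi, 100: esi=100
after mov ecx, [esi]: ecx=M[100]=-5
after sub eax, ecx: eax=3-(-5)=8
after add esi, 4: esi=100+4=104
after sub edx, 1: edx=8-1=7
cmp edx, 1  (cmp 7,1)
jg top: taken
after mov ecx, [esi]: ecx=M[104]=-8
after sub eax, ecx: eax=8-(-8)=16
after add esi, 4: esi=104+4=108
after sub edx, 1: edx=7-1=6
cmp edx, 1  (cmp 6,1)
jg top: taken
after mov ecx, [esi]: ecx=M[108]=-6
after sub eax, ecx: eax=16-(-6)=22
after add esi, 4: esi=108+4=112
after sub edx, 1: edx=6-1=5
cmp edx, 1  (cmp 5,1)
jg top: taken
after mov ecx, [esi]: ecx=M[112]=22
after sub eax, ecx: eax=22-22=0
after add esi, 4: esi=112+4=116
after sub edx, 1: edx=5-1=4
cmp edx, 1  (cmp 4,1)
jg top: taken
after mov ecx, [esi]: ecx=M[116]=14
after sub eax, ecx: eax=0-14=-14
after add esi, 4: esi=116+4=120
after sub edx, 1: edx=4-1=3
cmp edx, 1  (cmp 3,1)
jg top: taken
after mov ecx, [esi]: ecx=M[120]=2
after sub eax, ecx: eax=(-14)-2=-16
after add esi, 4: esi=120+4=124
after sub edx, 1: edx=3-1=2
cmp edx, 1  (cmp 2,1)
jg top: taken
after mov ecx, [esi]: ecx=M[124]=-3
after sub eax, ecx: eax=(-16)-(-3)=-13
after add esi, 4: esi=124+4=128
after sub edx, 1: edx=2-1=1
cmp edx, 1  (cmp 1,1)
jg top: not taken
halt.
Total executed instructions: 47.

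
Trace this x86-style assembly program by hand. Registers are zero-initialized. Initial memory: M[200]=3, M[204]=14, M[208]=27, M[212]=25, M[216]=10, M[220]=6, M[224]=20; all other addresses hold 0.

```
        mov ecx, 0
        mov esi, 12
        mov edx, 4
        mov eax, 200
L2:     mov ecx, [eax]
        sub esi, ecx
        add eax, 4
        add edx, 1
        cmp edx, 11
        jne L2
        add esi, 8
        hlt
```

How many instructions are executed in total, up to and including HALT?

48

ecx=0
esi=12
edx=4
eax=200
ecx=M[200]=3
esi=12-3=9
eax=200+4=204
edx=4+1=5
cmp edx, 11  (cmp 5,11)
jne L2: taken
ecx=M[204]=14
esi=9-14=-5
eax=204+4=208
edx=5+1=6
cmp edx, 11  (cmp 6,11)
jne L2: taken
ecx=M[208]=27
esi=(-5)-27=-32
eax=208+4=212
edx=6+1=7
cmp edx, 11  (cmp 7,11)
jne L2: taken
ecx=M[212]=25
esi=(-32)-25=-57
eax=212+4=216
edx=7+1=8
cmp edx, 11  (cmp 8,11)
jne L2: taken
ecx=M[216]=10
esi=(-57)-10=-67
eax=216+4=220
edx=8+1=9
cmp edx, 11  (cmp 9,11)
jne L2: taken
ecx=M[220]=6
esi=(-67)-6=-73
eax=220+4=224
edx=9+1=10
cmp edx, 11  (cmp 10,11)
jne L2: taken
ecx=M[224]=20
esi=(-73)-20=-93
eax=224+4=228
edx=10+1=11
cmp edx, 11  (cmp 11,11)
jne L2: not taken
esi=(-93)+8=-85
halt.
Total executed instructions: 48.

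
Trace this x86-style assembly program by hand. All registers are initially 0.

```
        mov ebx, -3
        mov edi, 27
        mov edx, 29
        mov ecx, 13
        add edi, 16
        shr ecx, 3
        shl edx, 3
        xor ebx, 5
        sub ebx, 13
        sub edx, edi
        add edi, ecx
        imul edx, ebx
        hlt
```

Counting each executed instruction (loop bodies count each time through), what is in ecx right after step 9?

mov ebx, -3 → ebx=-3
mov edi, 27 → edi=27
mov edx, 29 → edx=29
mov ecx, 13 → ecx=13
add edi, 16 → edi=27+16=43
shr ecx, 3 → ecx=13>>3=1
shl edx, 3 → edx=29<<3=232
xor ebx, 5 → ebx=(-3)^5=-8
sub ebx, 13 → ebx=(-8)-13=-21
After step 9: ecx = 1.

1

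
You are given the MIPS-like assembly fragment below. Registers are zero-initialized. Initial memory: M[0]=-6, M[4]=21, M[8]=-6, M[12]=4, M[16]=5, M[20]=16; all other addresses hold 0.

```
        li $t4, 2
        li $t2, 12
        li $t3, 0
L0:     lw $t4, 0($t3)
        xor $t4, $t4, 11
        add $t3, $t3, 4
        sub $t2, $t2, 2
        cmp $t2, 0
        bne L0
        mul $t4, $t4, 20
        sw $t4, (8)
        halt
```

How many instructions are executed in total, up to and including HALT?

after li $t4, 2: $t4=2
after li $t2, 12: $t2=12
after li $t3, 0: $t3=0
after lw $t4, 0($t3): $t4=M[0]=-6
after xor $t4, $t4, 11: $t4=(-6)^11=-15
after add $t3, $t3, 4: $t3=0+4=4
after sub $t2, $t2, 2: $t2=12-2=10
cmp $t2, 0  (cmp 10,0)
bne L0: taken
after lw $t4, 0($t3): $t4=M[4]=21
after xor $t4, $t4, 11: $t4=21^11=30
after add $t3, $t3, 4: $t3=4+4=8
after sub $t2, $t2, 2: $t2=10-2=8
cmp $t2, 0  (cmp 8,0)
bne L0: taken
after lw $t4, 0($t3): $t4=M[8]=-6
after xor $t4, $t4, 11: $t4=(-6)^11=-15
after add $t3, $t3, 4: $t3=8+4=12
after sub $t2, $t2, 2: $t2=8-2=6
cmp $t2, 0  (cmp 6,0)
bne L0: taken
after lw $t4, 0($t3): $t4=M[12]=4
after xor $t4, $t4, 11: $t4=4^11=15
after add $t3, $t3, 4: $t3=12+4=16
after sub $t2, $t2, 2: $t2=6-2=4
cmp $t2, 0  (cmp 4,0)
bne L0: taken
after lw $t4, 0($t3): $t4=M[16]=5
after xor $t4, $t4, 11: $t4=5^11=14
after add $t3, $t3, 4: $t3=16+4=20
after sub $t2, $t2, 2: $t2=4-2=2
cmp $t2, 0  (cmp 2,0)
bne L0: taken
after lw $t4, 0($t3): $t4=M[20]=16
after xor $t4, $t4, 11: $t4=16^11=27
after add $t3, $t3, 4: $t3=20+4=24
after sub $t2, $t2, 2: $t2=2-2=0
cmp $t2, 0  (cmp 0,0)
bne L0: not taken
after mul $t4, $t4, 20: $t4=27*20=540
sw $t4, (8) → M[8]=540
halt.
Total executed instructions: 42.

42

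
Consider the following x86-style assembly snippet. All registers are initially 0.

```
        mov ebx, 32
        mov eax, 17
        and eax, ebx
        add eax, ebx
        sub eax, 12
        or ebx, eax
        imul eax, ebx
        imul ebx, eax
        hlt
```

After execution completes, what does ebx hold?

mov ebx, 32 → ebx=32
mov eax, 17 → eax=17
and eax, ebx → eax=17&32=0
add eax, ebx → eax=0+32=32
sub eax, 12 → eax=32-12=20
or ebx, eax → ebx=32|20=52
imul eax, ebx → eax=20*52=1040
imul ebx, eax → ebx=52*1040=54080
halt.

54080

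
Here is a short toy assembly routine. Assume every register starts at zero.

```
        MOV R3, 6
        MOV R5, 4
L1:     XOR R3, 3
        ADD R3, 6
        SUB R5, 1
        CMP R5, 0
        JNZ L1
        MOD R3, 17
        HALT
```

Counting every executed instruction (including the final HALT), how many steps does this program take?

after MOV R3, 6: R3=6
after MOV R5, 4: R5=4
after XOR R3, 3: R3=6^3=5
after ADD R3, 6: R3=5+6=11
after SUB R5, 1: R5=4-1=3
CMP R5, 0  (cmp 3,0)
JNZ L1: taken
after XOR R3, 3: R3=11^3=8
after ADD R3, 6: R3=8+6=14
after SUB R5, 1: R5=3-1=2
CMP R5, 0  (cmp 2,0)
JNZ L1: taken
after XOR R3, 3: R3=14^3=13
after ADD R3, 6: R3=13+6=19
after SUB R5, 1: R5=2-1=1
CMP R5, 0  (cmp 1,0)
JNZ L1: taken
after XOR R3, 3: R3=19^3=16
after ADD R3, 6: R3=16+6=22
after SUB R5, 1: R5=1-1=0
CMP R5, 0  (cmp 0,0)
JNZ L1: not taken
after MOD R3, 17: R3=22%17=5
halt.
Total executed instructions: 24.

24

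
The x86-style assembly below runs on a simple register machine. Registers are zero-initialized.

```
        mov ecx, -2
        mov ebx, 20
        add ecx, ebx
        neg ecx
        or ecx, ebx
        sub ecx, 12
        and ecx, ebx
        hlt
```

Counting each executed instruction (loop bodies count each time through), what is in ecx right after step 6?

mov ecx, -2 → ecx=-2
mov ebx, 20 → ebx=20
add ecx, ebx → ecx=(-2)+20=18
neg ecx → ecx=-(18)=-18
or ecx, ebx → ecx=(-18)|20=-2
sub ecx, 12 → ecx=(-2)-12=-14
After step 6: ecx = -14.

-14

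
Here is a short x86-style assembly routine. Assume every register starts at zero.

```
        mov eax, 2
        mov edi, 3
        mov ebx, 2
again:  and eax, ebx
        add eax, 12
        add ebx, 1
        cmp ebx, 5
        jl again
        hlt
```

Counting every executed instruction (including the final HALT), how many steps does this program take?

19

eax=2
edi=3
ebx=2
eax=2&2=2
eax=2+12=14
ebx=2+1=3
cmp ebx, 5  (cmp 3,5)
jl again: taken
eax=14&3=2
eax=2+12=14
ebx=3+1=4
cmp ebx, 5  (cmp 4,5)
jl again: taken
eax=14&4=4
eax=4+12=16
ebx=4+1=5
cmp ebx, 5  (cmp 5,5)
jl again: not taken
halt.
Total executed instructions: 19.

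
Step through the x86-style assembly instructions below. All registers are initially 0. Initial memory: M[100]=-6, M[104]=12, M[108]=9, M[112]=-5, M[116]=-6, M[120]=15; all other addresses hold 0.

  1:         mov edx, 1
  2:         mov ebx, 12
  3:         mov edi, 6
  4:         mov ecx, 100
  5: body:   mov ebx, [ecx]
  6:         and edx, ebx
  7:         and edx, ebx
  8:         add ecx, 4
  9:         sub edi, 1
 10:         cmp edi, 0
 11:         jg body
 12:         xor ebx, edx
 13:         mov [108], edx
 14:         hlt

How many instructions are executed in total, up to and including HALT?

mov edx, 1 → edx=1
mov ebx, 12 → ebx=12
mov edi, 6 → edi=6
mov ecx, 100 → ecx=100
mov ebx, [ecx] → ebx=M[100]=-6
and edx, ebx → edx=1&(-6)=0
and edx, ebx → edx=0&(-6)=0
add ecx, 4 → ecx=100+4=104
sub edi, 1 → edi=6-1=5
cmp edi, 0  (cmp 5,0)
jg body: taken
mov ebx, [ecx] → ebx=M[104]=12
and edx, ebx → edx=0&12=0
and edx, ebx → edx=0&12=0
add ecx, 4 → ecx=104+4=108
sub edi, 1 → edi=5-1=4
cmp edi, 0  (cmp 4,0)
jg body: taken
mov ebx, [ecx] → ebx=M[108]=9
and edx, ebx → edx=0&9=0
and edx, ebx → edx=0&9=0
add ecx, 4 → ecx=108+4=112
sub edi, 1 → edi=4-1=3
cmp edi, 0  (cmp 3,0)
jg body: taken
mov ebx, [ecx] → ebx=M[112]=-5
and edx, ebx → edx=0&(-5)=0
and edx, ebx → edx=0&(-5)=0
add ecx, 4 → ecx=112+4=116
sub edi, 1 → edi=3-1=2
cmp edi, 0  (cmp 2,0)
jg body: taken
mov ebx, [ecx] → ebx=M[116]=-6
and edx, ebx → edx=0&(-6)=0
and edx, ebx → edx=0&(-6)=0
add ecx, 4 → ecx=116+4=120
sub edi, 1 → edi=2-1=1
cmp edi, 0  (cmp 1,0)
jg body: taken
mov ebx, [ecx] → ebx=M[120]=15
and edx, ebx → edx=0&15=0
and edx, ebx → edx=0&15=0
add ecx, 4 → ecx=120+4=124
sub edi, 1 → edi=1-1=0
cmp edi, 0  (cmp 0,0)
jg body: not taken
xor ebx, edx → ebx=15^0=15
mov [108], edx → M[108]=0
halt.
Total executed instructions: 49.

49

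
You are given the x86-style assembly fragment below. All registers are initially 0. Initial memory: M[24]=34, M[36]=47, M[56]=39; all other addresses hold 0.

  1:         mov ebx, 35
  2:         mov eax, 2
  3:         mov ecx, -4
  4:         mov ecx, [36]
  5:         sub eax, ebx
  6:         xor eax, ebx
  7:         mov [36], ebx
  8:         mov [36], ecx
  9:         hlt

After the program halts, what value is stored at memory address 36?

47

ebx=35
eax=2
ecx=-4
ecx=M[36]=47
eax=2-35=-33
eax=(-33)^35=-4
mov [36], ebx → M[36]=35
mov [36], ecx → M[36]=47
halt.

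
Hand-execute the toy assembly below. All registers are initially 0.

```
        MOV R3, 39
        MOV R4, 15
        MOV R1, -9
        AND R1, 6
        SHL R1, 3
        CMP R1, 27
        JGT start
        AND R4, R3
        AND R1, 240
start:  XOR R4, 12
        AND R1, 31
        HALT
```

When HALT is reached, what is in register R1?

R3=39
R4=15
R1=-9
R1=(-9)&6=6
R1=6<<3=48
CMP R1, 27  (cmp 48,27)
JGT start: taken
R4=15^12=3
R1=48&31=16
halt.

16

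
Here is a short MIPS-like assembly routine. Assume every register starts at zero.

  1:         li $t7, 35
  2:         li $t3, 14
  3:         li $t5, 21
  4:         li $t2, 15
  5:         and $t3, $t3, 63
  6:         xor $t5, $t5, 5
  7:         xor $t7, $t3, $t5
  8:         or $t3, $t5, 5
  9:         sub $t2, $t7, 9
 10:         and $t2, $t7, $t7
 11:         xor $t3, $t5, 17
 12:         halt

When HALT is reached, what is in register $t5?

16

li $t7, 35 → $t7=35
li $t3, 14 → $t3=14
li $t5, 21 → $t5=21
li $t2, 15 → $t2=15
and $t3, $t3, 63 → $t3=14&63=14
xor $t5, $t5, 5 → $t5=21^5=16
xor $t7, $t3, $t5 → $t7=14^16=30
or $t3, $t5, 5 → $t3=16|5=21
sub $t2, $t7, 9 → $t2=30-9=21
and $t2, $t7, $t7 → $t2=30&30=30
xor $t3, $t5, 17 → $t3=16^17=1
halt.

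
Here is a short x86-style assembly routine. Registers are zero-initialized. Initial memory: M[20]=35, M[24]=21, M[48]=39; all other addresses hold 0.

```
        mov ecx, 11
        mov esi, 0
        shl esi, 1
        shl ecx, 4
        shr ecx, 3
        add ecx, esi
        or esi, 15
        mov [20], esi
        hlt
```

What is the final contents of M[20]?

mov ecx, 11 → ecx=11
mov esi, 0 → esi=0
shl esi, 1 → esi=0<<1=0
shl ecx, 4 → ecx=11<<4=176
shr ecx, 3 → ecx=176>>3=22
add ecx, esi → ecx=22+0=22
or esi, 15 → esi=0|15=15
mov [20], esi → M[20]=15
halt.

15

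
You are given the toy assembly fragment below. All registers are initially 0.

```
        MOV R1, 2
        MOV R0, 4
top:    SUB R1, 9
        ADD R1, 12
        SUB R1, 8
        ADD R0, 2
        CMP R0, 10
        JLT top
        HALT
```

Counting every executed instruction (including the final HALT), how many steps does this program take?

21

after MOV R1, 2: R1=2
after MOV R0, 4: R0=4
after SUB R1, 9: R1=2-9=-7
after ADD R1, 12: R1=(-7)+12=5
after SUB R1, 8: R1=5-8=-3
after ADD R0, 2: R0=4+2=6
CMP R0, 10  (cmp 6,10)
JLT top: taken
after SUB R1, 9: R1=(-3)-9=-12
after ADD R1, 12: R1=(-12)+12=0
after SUB R1, 8: R1=0-8=-8
after ADD R0, 2: R0=6+2=8
CMP R0, 10  (cmp 8,10)
JLT top: taken
after SUB R1, 9: R1=(-8)-9=-17
after ADD R1, 12: R1=(-17)+12=-5
after SUB R1, 8: R1=(-5)-8=-13
after ADD R0, 2: R0=8+2=10
CMP R0, 10  (cmp 10,10)
JLT top: not taken
halt.
Total executed instructions: 21.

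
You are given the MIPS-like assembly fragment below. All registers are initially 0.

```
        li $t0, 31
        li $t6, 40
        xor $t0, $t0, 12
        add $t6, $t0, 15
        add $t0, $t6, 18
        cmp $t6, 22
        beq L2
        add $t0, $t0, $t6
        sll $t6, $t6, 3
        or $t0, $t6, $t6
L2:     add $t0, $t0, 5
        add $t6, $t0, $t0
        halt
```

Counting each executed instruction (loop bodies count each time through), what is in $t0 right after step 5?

52

$t0=31
$t6=40
$t0=31^12=19
$t6=19+15=34
$t0=34+18=52
After step 5: $t0 = 52.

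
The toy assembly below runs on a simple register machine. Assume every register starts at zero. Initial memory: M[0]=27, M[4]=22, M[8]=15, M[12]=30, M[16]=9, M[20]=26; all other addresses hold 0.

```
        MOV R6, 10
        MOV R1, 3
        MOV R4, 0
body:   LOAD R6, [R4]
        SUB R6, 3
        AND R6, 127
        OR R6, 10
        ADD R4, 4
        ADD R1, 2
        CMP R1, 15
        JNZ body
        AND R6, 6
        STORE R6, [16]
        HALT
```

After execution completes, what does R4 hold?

R6=10
R1=3
R4=0
R6=M[0]=27
R6=27-3=24
R6=24&127=24
R6=24|10=26
R4=0+4=4
R1=3+2=5
CMP R1, 15  (cmp 5,15)
JNZ body: taken
R6=M[4]=22
R6=22-3=19
R6=19&127=19
R6=19|10=27
R4=4+4=8
R1=5+2=7
CMP R1, 15  (cmp 7,15)
JNZ body: taken
R6=M[8]=15
R6=15-3=12
R6=12&127=12
R6=12|10=14
R4=8+4=12
R1=7+2=9
CMP R1, 15  (cmp 9,15)
JNZ body: taken
R6=M[12]=30
R6=30-3=27
R6=27&127=27
R6=27|10=27
R4=12+4=16
R1=9+2=11
CMP R1, 15  (cmp 11,15)
JNZ body: taken
R6=M[16]=9
R6=9-3=6
R6=6&127=6
R6=6|10=14
R4=16+4=20
R1=11+2=13
CMP R1, 15  (cmp 13,15)
JNZ body: taken
R6=M[20]=26
R6=26-3=23
R6=23&127=23
R6=23|10=31
R4=20+4=24
R1=13+2=15
CMP R1, 15  (cmp 15,15)
JNZ body: not taken
R6=31&6=6
STORE R6, [16] → M[16]=6
halt.

24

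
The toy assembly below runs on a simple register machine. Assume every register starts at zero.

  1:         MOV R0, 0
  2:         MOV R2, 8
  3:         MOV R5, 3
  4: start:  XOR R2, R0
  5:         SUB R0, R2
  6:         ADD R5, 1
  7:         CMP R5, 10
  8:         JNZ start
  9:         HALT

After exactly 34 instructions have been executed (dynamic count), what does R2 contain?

after MOV R0, 0: R0=0
after MOV R2, 8: R2=8
after MOV R5, 3: R5=3
after XOR R2, R0: R2=8^0=8
after SUB R0, R2: R0=0-8=-8
after ADD R5, 1: R5=3+1=4
CMP R5, 10  (cmp 4,10)
JNZ start: taken
after XOR R2, R0: R2=8^(-8)=-16
after SUB R0, R2: R0=(-8)-(-16)=8
after ADD R5, 1: R5=4+1=5
CMP R5, 10  (cmp 5,10)
JNZ start: taken
after XOR R2, R0: R2=(-16)^8=-8
after SUB R0, R2: R0=8-(-8)=16
after ADD R5, 1: R5=5+1=6
CMP R5, 10  (cmp 6,10)
JNZ start: taken
after XOR R2, R0: R2=(-8)^16=-24
after SUB R0, R2: R0=16-(-24)=40
after ADD R5, 1: R5=6+1=7
CMP R5, 10  (cmp 7,10)
JNZ start: taken
after XOR R2, R0: R2=(-24)^40=-64
after SUB R0, R2: R0=40-(-64)=104
after ADD R5, 1: R5=7+1=8
CMP R5, 10  (cmp 8,10)
JNZ start: taken
after XOR R2, R0: R2=(-64)^104=-88
after SUB R0, R2: R0=104-(-88)=192
after ADD R5, 1: R5=8+1=9
CMP R5, 10  (cmp 9,10)
JNZ start: taken
after XOR R2, R0: R2=(-88)^192=-152
After step 34: R2 = -152.

-152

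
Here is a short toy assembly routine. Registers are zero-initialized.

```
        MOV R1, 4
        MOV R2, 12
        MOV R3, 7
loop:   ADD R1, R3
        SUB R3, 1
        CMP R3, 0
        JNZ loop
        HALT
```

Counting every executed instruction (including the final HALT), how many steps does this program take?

R1=4
R2=12
R3=7
R1=4+7=11
R3=7-1=6
CMP R3, 0  (cmp 6,0)
JNZ loop: taken
R1=11+6=17
R3=6-1=5
CMP R3, 0  (cmp 5,0)
JNZ loop: taken
R1=17+5=22
R3=5-1=4
CMP R3, 0  (cmp 4,0)
JNZ loop: taken
R1=22+4=26
R3=4-1=3
CMP R3, 0  (cmp 3,0)
JNZ loop: taken
R1=26+3=29
R3=3-1=2
CMP R3, 0  (cmp 2,0)
JNZ loop: taken
R1=29+2=31
R3=2-1=1
CMP R3, 0  (cmp 1,0)
JNZ loop: taken
R1=31+1=32
R3=1-1=0
CMP R3, 0  (cmp 0,0)
JNZ loop: not taken
halt.
Total executed instructions: 32.

32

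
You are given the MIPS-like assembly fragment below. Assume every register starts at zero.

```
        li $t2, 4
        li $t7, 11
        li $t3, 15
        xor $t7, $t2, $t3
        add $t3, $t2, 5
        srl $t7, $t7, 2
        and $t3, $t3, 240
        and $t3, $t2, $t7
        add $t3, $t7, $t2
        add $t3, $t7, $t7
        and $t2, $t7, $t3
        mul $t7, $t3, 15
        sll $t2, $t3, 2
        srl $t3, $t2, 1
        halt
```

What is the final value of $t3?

$t2=4
$t7=11
$t3=15
$t7=4^15=11
$t3=4+5=9
$t7=11>>2=2
$t3=9&240=0
$t3=4&2=0
$t3=2+4=6
$t3=2+2=4
$t2=2&4=0
$t7=4*15=60
$t2=4<<2=16
$t3=16>>1=8
halt.

8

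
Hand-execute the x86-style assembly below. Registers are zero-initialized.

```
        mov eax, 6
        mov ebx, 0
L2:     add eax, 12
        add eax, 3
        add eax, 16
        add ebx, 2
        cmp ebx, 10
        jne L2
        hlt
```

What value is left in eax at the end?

161

after mov eax, 6: eax=6
after mov ebx, 0: ebx=0
after add eax, 12: eax=6+12=18
after add eax, 3: eax=18+3=21
after add eax, 16: eax=21+16=37
after add ebx, 2: ebx=0+2=2
cmp ebx, 10  (cmp 2,10)
jne L2: taken
after add eax, 12: eax=37+12=49
after add eax, 3: eax=49+3=52
after add eax, 16: eax=52+16=68
after add ebx, 2: ebx=2+2=4
cmp ebx, 10  (cmp 4,10)
jne L2: taken
after add eax, 12: eax=68+12=80
after add eax, 3: eax=80+3=83
after add eax, 16: eax=83+16=99
after add ebx, 2: ebx=4+2=6
cmp ebx, 10  (cmp 6,10)
jne L2: taken
after add eax, 12: eax=99+12=111
after add eax, 3: eax=111+3=114
after add eax, 16: eax=114+16=130
after add ebx, 2: ebx=6+2=8
cmp ebx, 10  (cmp 8,10)
jne L2: taken
after add eax, 12: eax=130+12=142
after add eax, 3: eax=142+3=145
after add eax, 16: eax=145+16=161
after add ebx, 2: ebx=8+2=10
cmp ebx, 10  (cmp 10,10)
jne L2: not taken
halt.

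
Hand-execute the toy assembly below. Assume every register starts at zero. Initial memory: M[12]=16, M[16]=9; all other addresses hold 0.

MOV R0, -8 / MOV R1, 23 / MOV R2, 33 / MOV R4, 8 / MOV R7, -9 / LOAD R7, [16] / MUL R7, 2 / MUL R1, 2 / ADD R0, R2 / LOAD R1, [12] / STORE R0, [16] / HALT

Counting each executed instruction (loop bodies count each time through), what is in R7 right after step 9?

18

after MOV R0, -8: R0=-8
after MOV R1, 23: R1=23
after MOV R2, 33: R2=33
after MOV R4, 8: R4=8
after MOV R7, -9: R7=-9
after LOAD R7, [16]: R7=M[16]=9
after MUL R7, 2: R7=9*2=18
after MUL R1, 2: R1=23*2=46
after ADD R0, R2: R0=(-8)+33=25
After step 9: R7 = 18.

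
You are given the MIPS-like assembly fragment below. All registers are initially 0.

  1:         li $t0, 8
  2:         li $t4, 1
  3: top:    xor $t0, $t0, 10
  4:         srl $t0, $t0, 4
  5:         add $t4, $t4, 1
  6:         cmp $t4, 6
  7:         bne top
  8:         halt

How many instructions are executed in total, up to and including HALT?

li $t0, 8 → $t0=8
li $t4, 1 → $t4=1
xor $t0, $t0, 10 → $t0=8^10=2
srl $t0, $t0, 4 → $t0=2>>4=0
add $t4, $t4, 1 → $t4=1+1=2
cmp $t4, 6  (cmp 2,6)
bne top: taken
xor $t0, $t0, 10 → $t0=0^10=10
srl $t0, $t0, 4 → $t0=10>>4=0
add $t4, $t4, 1 → $t4=2+1=3
cmp $t4, 6  (cmp 3,6)
bne top: taken
xor $t0, $t0, 10 → $t0=0^10=10
srl $t0, $t0, 4 → $t0=10>>4=0
add $t4, $t4, 1 → $t4=3+1=4
cmp $t4, 6  (cmp 4,6)
bne top: taken
xor $t0, $t0, 10 → $t0=0^10=10
srl $t0, $t0, 4 → $t0=10>>4=0
add $t4, $t4, 1 → $t4=4+1=5
cmp $t4, 6  (cmp 5,6)
bne top: taken
xor $t0, $t0, 10 → $t0=0^10=10
srl $t0, $t0, 4 → $t0=10>>4=0
add $t4, $t4, 1 → $t4=5+1=6
cmp $t4, 6  (cmp 6,6)
bne top: not taken
halt.
Total executed instructions: 28.

28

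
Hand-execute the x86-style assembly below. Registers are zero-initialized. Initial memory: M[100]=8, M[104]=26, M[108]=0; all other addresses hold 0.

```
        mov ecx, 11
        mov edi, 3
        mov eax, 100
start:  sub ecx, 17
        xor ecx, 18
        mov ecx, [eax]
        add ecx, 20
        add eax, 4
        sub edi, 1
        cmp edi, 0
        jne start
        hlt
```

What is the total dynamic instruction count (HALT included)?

mov ecx, 11 → ecx=11
mov edi, 3 → edi=3
mov eax, 100 → eax=100
sub ecx, 17 → ecx=11-17=-6
xor ecx, 18 → ecx=(-6)^18=-24
mov ecx, [eax] → ecx=M[100]=8
add ecx, 20 → ecx=8+20=28
add eax, 4 → eax=100+4=104
sub edi, 1 → edi=3-1=2
cmp edi, 0  (cmp 2,0)
jne start: taken
sub ecx, 17 → ecx=28-17=11
xor ecx, 18 → ecx=11^18=25
mov ecx, [eax] → ecx=M[104]=26
add ecx, 20 → ecx=26+20=46
add eax, 4 → eax=104+4=108
sub edi, 1 → edi=2-1=1
cmp edi, 0  (cmp 1,0)
jne start: taken
sub ecx, 17 → ecx=46-17=29
xor ecx, 18 → ecx=29^18=15
mov ecx, [eax] → ecx=M[108]=0
add ecx, 20 → ecx=0+20=20
add eax, 4 → eax=108+4=112
sub edi, 1 → edi=1-1=0
cmp edi, 0  (cmp 0,0)
jne start: not taken
halt.
Total executed instructions: 28.

28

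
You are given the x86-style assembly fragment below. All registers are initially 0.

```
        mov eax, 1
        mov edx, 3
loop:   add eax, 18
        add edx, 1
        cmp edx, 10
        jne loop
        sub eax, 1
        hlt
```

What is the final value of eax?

mov eax, 1 → eax=1
mov edx, 3 → edx=3
add eax, 18 → eax=1+18=19
add edx, 1 → edx=3+1=4
cmp edx, 10  (cmp 4,10)
jne loop: taken
add eax, 18 → eax=19+18=37
add edx, 1 → edx=4+1=5
cmp edx, 10  (cmp 5,10)
jne loop: taken
add eax, 18 → eax=37+18=55
add edx, 1 → edx=5+1=6
cmp edx, 10  (cmp 6,10)
jne loop: taken
add eax, 18 → eax=55+18=73
add edx, 1 → edx=6+1=7
cmp edx, 10  (cmp 7,10)
jne loop: taken
add eax, 18 → eax=73+18=91
add edx, 1 → edx=7+1=8
cmp edx, 10  (cmp 8,10)
jne loop: taken
add eax, 18 → eax=91+18=109
add edx, 1 → edx=8+1=9
cmp edx, 10  (cmp 9,10)
jne loop: taken
add eax, 18 → eax=109+18=127
add edx, 1 → edx=9+1=10
cmp edx, 10  (cmp 10,10)
jne loop: not taken
sub eax, 1 → eax=127-1=126
halt.

126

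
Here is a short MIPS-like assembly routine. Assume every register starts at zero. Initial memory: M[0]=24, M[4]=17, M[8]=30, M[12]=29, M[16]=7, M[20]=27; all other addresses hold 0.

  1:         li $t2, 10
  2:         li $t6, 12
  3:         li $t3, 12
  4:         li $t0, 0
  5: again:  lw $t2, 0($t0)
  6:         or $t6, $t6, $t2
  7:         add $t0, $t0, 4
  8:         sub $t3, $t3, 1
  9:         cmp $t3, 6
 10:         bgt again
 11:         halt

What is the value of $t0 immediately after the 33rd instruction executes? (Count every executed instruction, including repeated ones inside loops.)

20

li $t2, 10 → $t2=10
li $t6, 12 → $t6=12
li $t3, 12 → $t3=12
li $t0, 0 → $t0=0
lw $t2, 0($t0) → $t2=M[0]=24
or $t6, $t6, $t2 → $t6=12|24=28
add $t0, $t0, 4 → $t0=0+4=4
sub $t3, $t3, 1 → $t3=12-1=11
cmp $t3, 6  (cmp 11,6)
bgt again: taken
lw $t2, 0($t0) → $t2=M[4]=17
or $t6, $t6, $t2 → $t6=28|17=29
add $t0, $t0, 4 → $t0=4+4=8
sub $t3, $t3, 1 → $t3=11-1=10
cmp $t3, 6  (cmp 10,6)
bgt again: taken
lw $t2, 0($t0) → $t2=M[8]=30
or $t6, $t6, $t2 → $t6=29|30=31
add $t0, $t0, 4 → $t0=8+4=12
sub $t3, $t3, 1 → $t3=10-1=9
cmp $t3, 6  (cmp 9,6)
bgt again: taken
lw $t2, 0($t0) → $t2=M[12]=29
or $t6, $t6, $t2 → $t6=31|29=31
add $t0, $t0, 4 → $t0=12+4=16
sub $t3, $t3, 1 → $t3=9-1=8
cmp $t3, 6  (cmp 8,6)
bgt again: taken
lw $t2, 0($t0) → $t2=M[16]=7
or $t6, $t6, $t2 → $t6=31|7=31
add $t0, $t0, 4 → $t0=16+4=20
sub $t3, $t3, 1 → $t3=8-1=7
cmp $t3, 6  (cmp 7,6)
After step 33: $t0 = 20.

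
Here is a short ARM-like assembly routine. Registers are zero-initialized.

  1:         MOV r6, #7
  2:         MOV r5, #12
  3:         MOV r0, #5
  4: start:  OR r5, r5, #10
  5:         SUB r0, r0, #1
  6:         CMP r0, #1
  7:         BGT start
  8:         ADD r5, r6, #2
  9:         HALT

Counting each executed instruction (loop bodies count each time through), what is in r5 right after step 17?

after MOV r6, #7: r6=7
after MOV r5, #12: r5=12
after MOV r0, #5: r0=5
after OR r5, r5, #10: r5=12|10=14
after SUB r0, r0, #1: r0=5-1=4
CMP r0, #1  (cmp 4,1)
BGT start: taken
after OR r5, r5, #10: r5=14|10=14
after SUB r0, r0, #1: r0=4-1=3
CMP r0, #1  (cmp 3,1)
BGT start: taken
after OR r5, r5, #10: r5=14|10=14
after SUB r0, r0, #1: r0=3-1=2
CMP r0, #1  (cmp 2,1)
BGT start: taken
after OR r5, r5, #10: r5=14|10=14
after SUB r0, r0, #1: r0=2-1=1
After step 17: r5 = 14.

14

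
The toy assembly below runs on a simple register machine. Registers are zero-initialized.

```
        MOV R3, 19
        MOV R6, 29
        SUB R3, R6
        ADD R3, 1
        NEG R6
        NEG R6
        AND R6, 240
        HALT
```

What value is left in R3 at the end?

after MOV R3, 19: R3=19
after MOV R6, 29: R6=29
after SUB R3, R6: R3=19-29=-10
after ADD R3, 1: R3=(-10)+1=-9
after NEG R6: R6=-(29)=-29
after NEG R6: R6=-(-29)=29
after AND R6, 240: R6=29&240=16
halt.

-9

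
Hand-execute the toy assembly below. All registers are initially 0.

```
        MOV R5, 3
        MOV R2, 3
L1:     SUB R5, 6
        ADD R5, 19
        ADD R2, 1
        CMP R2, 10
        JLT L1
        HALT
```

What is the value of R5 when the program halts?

94

R5=3
R2=3
R5=3-6=-3
R5=(-3)+19=16
R2=3+1=4
CMP R2, 10  (cmp 4,10)
JLT L1: taken
R5=16-6=10
R5=10+19=29
R2=4+1=5
CMP R2, 10  (cmp 5,10)
JLT L1: taken
R5=29-6=23
R5=23+19=42
R2=5+1=6
CMP R2, 10  (cmp 6,10)
JLT L1: taken
R5=42-6=36
R5=36+19=55
R2=6+1=7
CMP R2, 10  (cmp 7,10)
JLT L1: taken
R5=55-6=49
R5=49+19=68
R2=7+1=8
CMP R2, 10  (cmp 8,10)
JLT L1: taken
R5=68-6=62
R5=62+19=81
R2=8+1=9
CMP R2, 10  (cmp 9,10)
JLT L1: taken
R5=81-6=75
R5=75+19=94
R2=9+1=10
CMP R2, 10  (cmp 10,10)
JLT L1: not taken
halt.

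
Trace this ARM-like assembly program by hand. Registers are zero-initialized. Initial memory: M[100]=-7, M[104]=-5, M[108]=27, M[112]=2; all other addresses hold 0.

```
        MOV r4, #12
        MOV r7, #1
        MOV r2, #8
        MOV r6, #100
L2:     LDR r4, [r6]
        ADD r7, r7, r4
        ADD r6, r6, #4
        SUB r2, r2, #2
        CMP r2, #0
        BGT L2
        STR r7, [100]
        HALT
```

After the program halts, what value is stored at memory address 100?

MOV r4, #12 → r4=12
MOV r7, #1 → r7=1
MOV r2, #8 → r2=8
MOV r6, #100 → r6=100
LDR r4, [r6] → r4=M[100]=-7
ADD r7, r7, r4 → r7=1+(-7)=-6
ADD r6, r6, #4 → r6=100+4=104
SUB r2, r2, #2 → r2=8-2=6
CMP r2, #0  (cmp 6,0)
BGT L2: taken
LDR r4, [r6] → r4=M[104]=-5
ADD r7, r7, r4 → r7=(-6)+(-5)=-11
ADD r6, r6, #4 → r6=104+4=108
SUB r2, r2, #2 → r2=6-2=4
CMP r2, #0  (cmp 4,0)
BGT L2: taken
LDR r4, [r6] → r4=M[108]=27
ADD r7, r7, r4 → r7=(-11)+27=16
ADD r6, r6, #4 → r6=108+4=112
SUB r2, r2, #2 → r2=4-2=2
CMP r2, #0  (cmp 2,0)
BGT L2: taken
LDR r4, [r6] → r4=M[112]=2
ADD r7, r7, r4 → r7=16+2=18
ADD r6, r6, #4 → r6=112+4=116
SUB r2, r2, #2 → r2=2-2=0
CMP r2, #0  (cmp 0,0)
BGT L2: not taken
STR r7, [100] → M[100]=18
halt.

18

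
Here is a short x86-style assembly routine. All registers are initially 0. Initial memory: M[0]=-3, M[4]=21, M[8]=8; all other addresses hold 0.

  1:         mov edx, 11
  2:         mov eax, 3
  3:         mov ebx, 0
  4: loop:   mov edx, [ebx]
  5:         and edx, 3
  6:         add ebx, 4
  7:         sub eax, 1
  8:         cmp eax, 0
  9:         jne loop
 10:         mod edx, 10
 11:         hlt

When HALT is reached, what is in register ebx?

after mov edx, 11: edx=11
after mov eax, 3: eax=3
after mov ebx, 0: ebx=0
after mov edx, [ebx]: edx=M[0]=-3
after and edx, 3: edx=(-3)&3=1
after add ebx, 4: ebx=0+4=4
after sub eax, 1: eax=3-1=2
cmp eax, 0  (cmp 2,0)
jne loop: taken
after mov edx, [ebx]: edx=M[4]=21
after and edx, 3: edx=21&3=1
after add ebx, 4: ebx=4+4=8
after sub eax, 1: eax=2-1=1
cmp eax, 0  (cmp 1,0)
jne loop: taken
after mov edx, [ebx]: edx=M[8]=8
after and edx, 3: edx=8&3=0
after add ebx, 4: ebx=8+4=12
after sub eax, 1: eax=1-1=0
cmp eax, 0  (cmp 0,0)
jne loop: not taken
after mod edx, 10: edx=0%10=0
halt.

12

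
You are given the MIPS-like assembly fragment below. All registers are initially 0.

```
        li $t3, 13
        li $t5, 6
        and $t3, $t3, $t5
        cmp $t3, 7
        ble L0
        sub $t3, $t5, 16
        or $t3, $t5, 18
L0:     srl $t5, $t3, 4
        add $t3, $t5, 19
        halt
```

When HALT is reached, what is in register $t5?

li $t3, 13 → $t3=13
li $t5, 6 → $t5=6
and $t3, $t3, $t5 → $t3=13&6=4
cmp $t3, 7  (cmp 4,7)
ble L0: taken
srl $t5, $t3, 4 → $t5=4>>4=0
add $t3, $t5, 19 → $t3=0+19=19
halt.

0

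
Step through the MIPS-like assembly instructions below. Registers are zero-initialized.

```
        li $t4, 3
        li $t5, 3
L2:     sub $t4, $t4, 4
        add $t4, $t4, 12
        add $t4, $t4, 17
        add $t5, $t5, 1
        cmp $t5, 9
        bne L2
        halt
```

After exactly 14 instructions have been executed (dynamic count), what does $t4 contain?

53

$t4=3
$t5=3
$t4=3-4=-1
$t4=(-1)+12=11
$t4=11+17=28
$t5=3+1=4
cmp $t5, 9  (cmp 4,9)
bne L2: taken
$t4=28-4=24
$t4=24+12=36
$t4=36+17=53
$t5=4+1=5
cmp $t5, 9  (cmp 5,9)
bne L2: taken
After step 14: $t4 = 53.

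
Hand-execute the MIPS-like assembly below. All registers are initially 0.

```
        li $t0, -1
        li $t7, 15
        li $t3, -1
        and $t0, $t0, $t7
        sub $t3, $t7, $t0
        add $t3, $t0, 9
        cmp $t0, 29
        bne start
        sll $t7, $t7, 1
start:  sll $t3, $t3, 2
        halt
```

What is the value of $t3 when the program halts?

after li $t0, -1: $t0=-1
after li $t7, 15: $t7=15
after li $t3, -1: $t3=-1
after and $t0, $t0, $t7: $t0=(-1)&15=15
after sub $t3, $t7, $t0: $t3=15-15=0
after add $t3, $t0, 9: $t3=15+9=24
cmp $t0, 29  (cmp 15,29)
bne start: taken
after sll $t3, $t3, 2: $t3=24<<2=96
halt.

96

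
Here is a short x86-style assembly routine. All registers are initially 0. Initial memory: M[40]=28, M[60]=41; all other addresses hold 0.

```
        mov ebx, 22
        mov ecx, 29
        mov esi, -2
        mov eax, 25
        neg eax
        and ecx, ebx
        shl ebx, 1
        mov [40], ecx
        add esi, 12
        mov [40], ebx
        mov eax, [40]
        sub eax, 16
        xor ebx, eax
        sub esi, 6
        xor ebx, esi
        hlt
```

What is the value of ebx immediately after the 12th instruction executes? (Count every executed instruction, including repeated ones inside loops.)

after mov ebx, 22: ebx=22
after mov ecx, 29: ecx=29
after mov esi, -2: esi=-2
after mov eax, 25: eax=25
after neg eax: eax=-(25)=-25
after and ecx, ebx: ecx=29&22=20
after shl ebx, 1: ebx=22<<1=44
mov [40], ecx → M[40]=20
after add esi, 12: esi=(-2)+12=10
mov [40], ebx → M[40]=44
after mov eax, [40]: eax=M[40]=44
after sub eax, 16: eax=44-16=28
After step 12: ebx = 44.

44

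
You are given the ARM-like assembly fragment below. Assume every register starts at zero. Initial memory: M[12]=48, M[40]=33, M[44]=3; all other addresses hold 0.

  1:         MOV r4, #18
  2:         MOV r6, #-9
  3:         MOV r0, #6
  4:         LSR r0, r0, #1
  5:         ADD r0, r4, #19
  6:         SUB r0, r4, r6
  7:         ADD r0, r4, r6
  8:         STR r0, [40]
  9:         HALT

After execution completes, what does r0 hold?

after MOV r4, #18: r4=18
after MOV r6, #-9: r6=-9
after MOV r0, #6: r0=6
after LSR r0, r0, #1: r0=6>>1=3
after ADD r0, r4, #19: r0=18+19=37
after SUB r0, r4, r6: r0=18-(-9)=27
after ADD r0, r4, r6: r0=18+(-9)=9
STR r0, [40] → M[40]=9
halt.

9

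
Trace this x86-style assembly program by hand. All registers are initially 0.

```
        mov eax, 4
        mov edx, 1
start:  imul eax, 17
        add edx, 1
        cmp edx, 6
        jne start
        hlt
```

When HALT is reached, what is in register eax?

5679428

eax=4
edx=1
eax=4*17=68
edx=1+1=2
cmp edx, 6  (cmp 2,6)
jne start: taken
eax=68*17=1156
edx=2+1=3
cmp edx, 6  (cmp 3,6)
jne start: taken
eax=1156*17=19652
edx=3+1=4
cmp edx, 6  (cmp 4,6)
jne start: taken
eax=19652*17=334084
edx=4+1=5
cmp edx, 6  (cmp 5,6)
jne start: taken
eax=334084*17=5679428
edx=5+1=6
cmp edx, 6  (cmp 6,6)
jne start: not taken
halt.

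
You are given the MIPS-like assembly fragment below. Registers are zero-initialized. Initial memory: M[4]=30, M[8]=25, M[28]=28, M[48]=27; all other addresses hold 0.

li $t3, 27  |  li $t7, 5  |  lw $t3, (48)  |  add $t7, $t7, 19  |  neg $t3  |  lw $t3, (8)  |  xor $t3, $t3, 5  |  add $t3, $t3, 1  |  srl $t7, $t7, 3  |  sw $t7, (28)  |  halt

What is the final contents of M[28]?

3

$t3=27
$t7=5
$t3=M[48]=27
$t7=5+19=24
$t3=-(27)=-27
$t3=M[8]=25
$t3=25^5=28
$t3=28+1=29
$t7=24>>3=3
sw $t7, (28) → M[28]=3
halt.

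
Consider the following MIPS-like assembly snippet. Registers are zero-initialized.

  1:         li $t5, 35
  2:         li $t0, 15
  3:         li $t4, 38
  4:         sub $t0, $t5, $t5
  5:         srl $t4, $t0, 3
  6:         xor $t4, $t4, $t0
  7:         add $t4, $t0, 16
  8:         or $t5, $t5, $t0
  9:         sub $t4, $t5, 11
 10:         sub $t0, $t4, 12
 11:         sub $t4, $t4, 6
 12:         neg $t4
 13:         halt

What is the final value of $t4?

-18

$t5=35
$t0=15
$t4=38
$t0=35-35=0
$t4=0>>3=0
$t4=0^0=0
$t4=0+16=16
$t5=35|0=35
$t4=35-11=24
$t0=24-12=12
$t4=24-6=18
$t4=-(18)=-18
halt.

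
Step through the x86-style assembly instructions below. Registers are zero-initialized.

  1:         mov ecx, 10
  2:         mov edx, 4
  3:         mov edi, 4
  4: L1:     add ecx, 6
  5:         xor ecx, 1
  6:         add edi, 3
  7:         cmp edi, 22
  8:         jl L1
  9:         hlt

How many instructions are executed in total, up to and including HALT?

34

ecx=10
edx=4
edi=4
ecx=10+6=16
ecx=16^1=17
edi=4+3=7
cmp edi, 22  (cmp 7,22)
jl L1: taken
ecx=17+6=23
ecx=23^1=22
edi=7+3=10
cmp edi, 22  (cmp 10,22)
jl L1: taken
ecx=22+6=28
ecx=28^1=29
edi=10+3=13
cmp edi, 22  (cmp 13,22)
jl L1: taken
ecx=29+6=35
ecx=35^1=34
edi=13+3=16
cmp edi, 22  (cmp 16,22)
jl L1: taken
ecx=34+6=40
ecx=40^1=41
edi=16+3=19
cmp edi, 22  (cmp 19,22)
jl L1: taken
ecx=41+6=47
ecx=47^1=46
edi=19+3=22
cmp edi, 22  (cmp 22,22)
jl L1: not taken
halt.
Total executed instructions: 34.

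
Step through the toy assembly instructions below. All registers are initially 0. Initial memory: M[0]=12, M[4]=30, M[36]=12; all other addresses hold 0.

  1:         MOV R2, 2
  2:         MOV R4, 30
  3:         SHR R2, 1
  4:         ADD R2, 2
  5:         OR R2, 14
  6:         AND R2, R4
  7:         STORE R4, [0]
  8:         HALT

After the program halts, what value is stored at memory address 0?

30

MOV R2, 2 → R2=2
MOV R4, 30 → R4=30
SHR R2, 1 → R2=2>>1=1
ADD R2, 2 → R2=1+2=3
OR R2, 14 → R2=3|14=15
AND R2, R4 → R2=15&30=14
STORE R4, [0] → M[0]=30
halt.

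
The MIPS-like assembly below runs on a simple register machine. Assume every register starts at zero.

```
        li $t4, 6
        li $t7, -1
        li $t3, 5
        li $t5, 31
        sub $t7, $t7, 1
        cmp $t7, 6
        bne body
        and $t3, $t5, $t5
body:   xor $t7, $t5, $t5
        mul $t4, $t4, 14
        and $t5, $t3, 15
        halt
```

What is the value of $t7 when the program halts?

0

$t4=6
$t7=-1
$t3=5
$t5=31
$t7=(-1)-1=-2
cmp $t7, 6  (cmp -2,6)
bne body: taken
$t7=31^31=0
$t4=6*14=84
$t5=5&15=5
halt.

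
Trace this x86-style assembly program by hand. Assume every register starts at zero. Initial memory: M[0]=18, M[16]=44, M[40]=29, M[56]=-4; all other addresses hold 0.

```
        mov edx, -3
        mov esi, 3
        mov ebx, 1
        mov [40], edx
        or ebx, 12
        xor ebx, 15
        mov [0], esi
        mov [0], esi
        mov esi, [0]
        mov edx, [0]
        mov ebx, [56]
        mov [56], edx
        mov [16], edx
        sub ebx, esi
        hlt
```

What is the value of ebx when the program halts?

edx=-3
esi=3
ebx=1
mov [40], edx → M[40]=-3
ebx=1|12=13
ebx=13^15=2
mov [0], esi → M[0]=3
mov [0], esi → M[0]=3
esi=M[0]=3
edx=M[0]=3
ebx=M[56]=-4
mov [56], edx → M[56]=3
mov [16], edx → M[16]=3
ebx=(-4)-3=-7
halt.

-7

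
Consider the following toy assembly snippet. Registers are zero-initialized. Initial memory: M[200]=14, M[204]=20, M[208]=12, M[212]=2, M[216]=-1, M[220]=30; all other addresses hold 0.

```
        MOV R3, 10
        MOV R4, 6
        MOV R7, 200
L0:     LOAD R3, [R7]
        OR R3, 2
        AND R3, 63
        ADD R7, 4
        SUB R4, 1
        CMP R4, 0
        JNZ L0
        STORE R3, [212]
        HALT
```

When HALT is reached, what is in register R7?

224

R3=10
R4=6
R7=200
R3=M[200]=14
R3=14|2=14
R3=14&63=14
R7=200+4=204
R4=6-1=5
CMP R4, 0  (cmp 5,0)
JNZ L0: taken
R3=M[204]=20
R3=20|2=22
R3=22&63=22
R7=204+4=208
R4=5-1=4
CMP R4, 0  (cmp 4,0)
JNZ L0: taken
R3=M[208]=12
R3=12|2=14
R3=14&63=14
R7=208+4=212
R4=4-1=3
CMP R4, 0  (cmp 3,0)
JNZ L0: taken
R3=M[212]=2
R3=2|2=2
R3=2&63=2
R7=212+4=216
R4=3-1=2
CMP R4, 0  (cmp 2,0)
JNZ L0: taken
R3=M[216]=-1
R3=(-1)|2=-1
R3=(-1)&63=63
R7=216+4=220
R4=2-1=1
CMP R4, 0  (cmp 1,0)
JNZ L0: taken
R3=M[220]=30
R3=30|2=30
R3=30&63=30
R7=220+4=224
R4=1-1=0
CMP R4, 0  (cmp 0,0)
JNZ L0: not taken
STORE R3, [212] → M[212]=30
halt.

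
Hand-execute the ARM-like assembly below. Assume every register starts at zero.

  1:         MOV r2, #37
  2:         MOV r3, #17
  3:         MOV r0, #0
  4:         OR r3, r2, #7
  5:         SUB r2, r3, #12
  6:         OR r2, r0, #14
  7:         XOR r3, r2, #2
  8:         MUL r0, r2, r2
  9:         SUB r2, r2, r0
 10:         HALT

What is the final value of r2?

-182

MOV r2, #37 → r2=37
MOV r3, #17 → r3=17
MOV r0, #0 → r0=0
OR r3, r2, #7 → r3=37|7=39
SUB r2, r3, #12 → r2=39-12=27
OR r2, r0, #14 → r2=0|14=14
XOR r3, r2, #2 → r3=14^2=12
MUL r0, r2, r2 → r0=14*14=196
SUB r2, r2, r0 → r2=14-196=-182
halt.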